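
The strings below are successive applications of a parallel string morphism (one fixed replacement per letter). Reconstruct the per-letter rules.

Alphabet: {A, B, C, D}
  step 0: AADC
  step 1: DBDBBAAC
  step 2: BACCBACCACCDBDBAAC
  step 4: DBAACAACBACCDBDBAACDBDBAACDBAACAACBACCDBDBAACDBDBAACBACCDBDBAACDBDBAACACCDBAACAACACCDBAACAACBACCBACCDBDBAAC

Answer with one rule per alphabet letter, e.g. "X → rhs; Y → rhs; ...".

A->DB, B->ACC, C->AAC, D->B

  step 1 ⇒ step 2: DBDBBAAC ⇒ B·ACC·B·ACC·ACC·DB·DB·AAC
    A ↦ DB
    B ↦ ACC
    C ↦ AAC
    D ↦ B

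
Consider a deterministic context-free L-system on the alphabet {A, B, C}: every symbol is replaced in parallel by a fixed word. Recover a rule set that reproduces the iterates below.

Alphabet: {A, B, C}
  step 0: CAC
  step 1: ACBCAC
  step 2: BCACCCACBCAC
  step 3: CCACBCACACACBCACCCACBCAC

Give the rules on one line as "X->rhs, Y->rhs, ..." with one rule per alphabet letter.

  step 2 ⇒ step 3: BCACCCACBCAC ⇒ CC·AC·BC·AC·AC·AC·BC·AC·CC·AC·BC·AC
    A ↦ BC
    B ↦ CC
    C ↦ AC

A->BC, B->CC, C->AC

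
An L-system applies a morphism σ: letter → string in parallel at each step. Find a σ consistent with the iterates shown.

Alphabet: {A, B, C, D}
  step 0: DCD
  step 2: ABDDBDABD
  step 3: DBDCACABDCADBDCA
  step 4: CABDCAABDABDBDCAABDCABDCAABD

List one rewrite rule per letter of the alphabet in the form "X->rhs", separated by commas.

A->D, B->BD, C->AB, D->CA

  step 3 ⇒ step 4: DBDCACABDCADBDCA ⇒ CA·BD·CA·AB·D·AB·D·BD·CA·AB·D·CA·BD·CA·AB·D
    A ↦ D
    B ↦ BD
    C ↦ AB
    D ↦ CA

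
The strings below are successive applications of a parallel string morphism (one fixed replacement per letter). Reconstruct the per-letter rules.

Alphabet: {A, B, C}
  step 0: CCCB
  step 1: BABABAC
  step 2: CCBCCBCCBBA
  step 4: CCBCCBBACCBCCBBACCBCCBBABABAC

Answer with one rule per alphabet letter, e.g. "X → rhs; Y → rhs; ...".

  step 1 ⇒ step 2: BABABAC ⇒ C·CB·C·CB·C·CB·BA
    A ↦ CB
    B ↦ C
    C ↦ BA

A->CB, B->C, C->BA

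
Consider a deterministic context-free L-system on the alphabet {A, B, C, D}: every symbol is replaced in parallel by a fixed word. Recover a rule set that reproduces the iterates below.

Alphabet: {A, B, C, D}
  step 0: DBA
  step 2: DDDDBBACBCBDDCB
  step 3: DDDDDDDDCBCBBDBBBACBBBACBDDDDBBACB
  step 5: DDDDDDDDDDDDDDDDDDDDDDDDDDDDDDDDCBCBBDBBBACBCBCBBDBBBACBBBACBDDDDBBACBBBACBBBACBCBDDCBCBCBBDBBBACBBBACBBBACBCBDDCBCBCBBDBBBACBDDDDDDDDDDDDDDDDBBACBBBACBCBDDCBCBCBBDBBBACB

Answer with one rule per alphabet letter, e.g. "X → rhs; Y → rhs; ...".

  step 2 ⇒ step 3: DDDDBBACBCBDDCB ⇒ DD·DD·DD·DD·CB·CB·BDB·BBA·CB·BBA·CB·DD·DD·BBA·CB
    A ↦ BDB
    B ↦ CB
    C ↦ BBA
    D ↦ DD

A->BDB, B->CB, C->BBA, D->DD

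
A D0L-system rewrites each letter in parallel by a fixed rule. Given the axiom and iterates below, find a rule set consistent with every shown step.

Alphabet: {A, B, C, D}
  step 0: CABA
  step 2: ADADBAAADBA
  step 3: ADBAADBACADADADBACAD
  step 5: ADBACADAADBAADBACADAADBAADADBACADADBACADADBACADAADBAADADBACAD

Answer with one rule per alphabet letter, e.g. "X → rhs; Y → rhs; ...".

A->AD, B->C, C->A, D->BA

  step 2 ⇒ step 3: ADADBAAADBA ⇒ AD·BA·AD·BA·C·AD·AD·AD·BA·C·AD
    A ↦ AD
    B ↦ C
    D ↦ BA
    C ↦ A  (constrained at step 0)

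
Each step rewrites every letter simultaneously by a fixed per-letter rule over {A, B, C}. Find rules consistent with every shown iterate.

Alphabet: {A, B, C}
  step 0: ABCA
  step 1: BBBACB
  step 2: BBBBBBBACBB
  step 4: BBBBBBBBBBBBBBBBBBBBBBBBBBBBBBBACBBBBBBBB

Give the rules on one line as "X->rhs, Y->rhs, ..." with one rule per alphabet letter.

A->B, B->BB, C->AC

  step 1 ⇒ step 2: BBBACB ⇒ BB·BB·BB·B·AC·BB
    A ↦ B
    B ↦ BB
    C ↦ AC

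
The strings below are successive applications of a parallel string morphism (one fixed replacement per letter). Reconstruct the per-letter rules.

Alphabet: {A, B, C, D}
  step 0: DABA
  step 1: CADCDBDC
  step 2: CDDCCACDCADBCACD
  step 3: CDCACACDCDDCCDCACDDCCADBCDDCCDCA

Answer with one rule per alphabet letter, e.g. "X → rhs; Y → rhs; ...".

A->DC, B->DB, C->CD, D->CA

  step 2 ⇒ step 3: CDDCCACDCADBCACD ⇒ CD·CA·CA·CD·CD·DC·CD·CA·CD·DC·CA·DB·CD·DC·CD·CA
    A ↦ DC
    B ↦ DB
    C ↦ CD
    D ↦ CA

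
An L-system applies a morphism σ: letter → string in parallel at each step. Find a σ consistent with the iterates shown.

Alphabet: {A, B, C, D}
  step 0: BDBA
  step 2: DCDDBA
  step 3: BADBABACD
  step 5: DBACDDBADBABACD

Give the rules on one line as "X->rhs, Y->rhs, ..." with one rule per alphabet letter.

A->D, B->C, C->D, D->BA

  step 2 ⇒ step 3: DCDDBA ⇒ BA·D·BA·BA·C·D
    A ↦ D
    B ↦ C
    C ↦ D
    D ↦ BA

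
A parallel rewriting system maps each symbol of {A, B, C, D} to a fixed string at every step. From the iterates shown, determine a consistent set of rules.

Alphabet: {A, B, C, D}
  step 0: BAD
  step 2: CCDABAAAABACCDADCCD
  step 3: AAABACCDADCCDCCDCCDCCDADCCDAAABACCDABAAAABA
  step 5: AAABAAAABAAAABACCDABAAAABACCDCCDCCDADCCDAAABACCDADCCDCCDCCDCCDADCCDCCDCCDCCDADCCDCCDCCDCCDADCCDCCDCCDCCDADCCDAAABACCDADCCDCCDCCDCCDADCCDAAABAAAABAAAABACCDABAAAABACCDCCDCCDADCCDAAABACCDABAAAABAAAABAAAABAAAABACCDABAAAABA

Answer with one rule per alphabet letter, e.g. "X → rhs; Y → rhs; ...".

A->CCD, B->AD, C->A, D->ABA

  step 2 ⇒ step 3: CCDABAAAABACCDADCCD ⇒ A·A·ABA·CCD·AD·CCD·CCD·CCD·CCD·AD·CCD·A·A·ABA·CCD·ABA·A·A·ABA
    A ↦ CCD
    B ↦ AD
    C ↦ A
    D ↦ ABA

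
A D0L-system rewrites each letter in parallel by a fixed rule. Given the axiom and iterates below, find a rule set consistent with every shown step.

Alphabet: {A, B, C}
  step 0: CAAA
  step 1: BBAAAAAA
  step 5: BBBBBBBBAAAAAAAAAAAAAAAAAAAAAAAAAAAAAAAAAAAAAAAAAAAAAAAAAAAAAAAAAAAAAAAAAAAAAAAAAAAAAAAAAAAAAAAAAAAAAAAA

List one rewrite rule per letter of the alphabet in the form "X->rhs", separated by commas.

A->AA, B->C, C->BB

  step 0 ⇒ step 1: CAAA ⇒ BB·AA·AA·AA
    A ↦ AA
    C ↦ BB
    B ↦ C  (constrained at step 1)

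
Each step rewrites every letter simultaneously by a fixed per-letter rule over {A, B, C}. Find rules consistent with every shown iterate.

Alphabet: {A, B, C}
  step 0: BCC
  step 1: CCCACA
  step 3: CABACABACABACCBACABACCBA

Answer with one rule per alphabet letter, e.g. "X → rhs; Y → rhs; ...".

A->BA, B->CC, C->CA

  step 0 ⇒ step 1: BCC ⇒ CC·CA·CA
    B ↦ CC
    C ↦ CA
    A ↦ BA  (constrained at step 1)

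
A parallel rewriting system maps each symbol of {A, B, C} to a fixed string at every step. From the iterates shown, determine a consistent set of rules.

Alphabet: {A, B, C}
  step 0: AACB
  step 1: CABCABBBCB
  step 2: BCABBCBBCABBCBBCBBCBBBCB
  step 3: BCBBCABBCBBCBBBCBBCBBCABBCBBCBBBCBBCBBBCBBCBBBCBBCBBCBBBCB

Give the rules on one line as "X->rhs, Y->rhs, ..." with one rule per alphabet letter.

A->CAB, B->BCB, C->B

  step 2 ⇒ step 3: BCABBCBBCABBCBBCBBCBBBCB ⇒ BCB·B·CAB·BCB·BCB·B·BCB·BCB·B·CAB·BCB·BCB·B·BCB·BCB·B·BCB·BCB·B·BCB·BCB·BCB·B·BCB
    A ↦ CAB
    B ↦ BCB
    C ↦ B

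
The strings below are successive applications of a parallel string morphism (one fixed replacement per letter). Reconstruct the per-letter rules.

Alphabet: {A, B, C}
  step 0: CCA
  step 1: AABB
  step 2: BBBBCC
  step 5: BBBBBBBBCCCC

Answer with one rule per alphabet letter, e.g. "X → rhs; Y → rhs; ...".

A->BB, B->C, C->A

  step 1 ⇒ step 2: AABB ⇒ BB·BB·C·C
    A ↦ BB
    B ↦ C
  step 0 ⇒ step 1: CCA ⇒ A·A·BB
    C ↦ A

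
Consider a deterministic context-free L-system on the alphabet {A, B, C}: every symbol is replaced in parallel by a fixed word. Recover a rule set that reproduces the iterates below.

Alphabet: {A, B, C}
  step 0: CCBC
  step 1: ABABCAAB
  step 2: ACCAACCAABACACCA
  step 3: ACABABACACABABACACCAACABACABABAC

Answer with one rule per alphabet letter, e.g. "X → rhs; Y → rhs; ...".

  step 2 ⇒ step 3: ACCAACCAABACACCA ⇒ AC·AB·AB·AC·AC·AB·AB·AC·AC·CA·AC·AB·AC·AB·AB·AC
    A ↦ AC
    B ↦ CA
    C ↦ AB

A->AC, B->CA, C->AB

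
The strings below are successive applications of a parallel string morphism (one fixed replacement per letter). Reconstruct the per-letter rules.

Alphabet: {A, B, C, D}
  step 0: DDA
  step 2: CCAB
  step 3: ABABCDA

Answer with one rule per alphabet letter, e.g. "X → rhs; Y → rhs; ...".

A->C, B->DA, C->AB, D->A

  step 2 ⇒ step 3: CCAB ⇒ AB·AB·C·DA
    A ↦ C
    B ↦ DA
    C ↦ AB
    D ↦ A  (constrained at step 0)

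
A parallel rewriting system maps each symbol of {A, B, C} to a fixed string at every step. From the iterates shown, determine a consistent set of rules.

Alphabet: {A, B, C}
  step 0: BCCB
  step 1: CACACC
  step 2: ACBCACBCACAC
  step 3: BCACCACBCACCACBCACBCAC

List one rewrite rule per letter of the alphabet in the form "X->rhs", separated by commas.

A->BC, B->C, C->AC

  step 2 ⇒ step 3: ACBCACBCACAC ⇒ BC·AC·C·AC·BC·AC·C·AC·BC·AC·BC·AC
    A ↦ BC
    B ↦ C
    C ↦ AC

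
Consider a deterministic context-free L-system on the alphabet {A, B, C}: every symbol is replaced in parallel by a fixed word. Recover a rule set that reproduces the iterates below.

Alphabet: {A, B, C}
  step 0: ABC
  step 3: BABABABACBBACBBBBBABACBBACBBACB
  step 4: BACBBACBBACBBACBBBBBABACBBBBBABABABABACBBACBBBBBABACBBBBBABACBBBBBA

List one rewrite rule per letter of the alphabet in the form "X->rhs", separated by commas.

  step 3 ⇒ step 4: BABABABACBBACBBBBBABACBBACBBACB ⇒ BA·CB·BA·CB·BA·CB·BA·CB·BBB·BA·BA·CB·BBB·BA·BA·BA·BA·BA·CB·BA·CB·BBB·BA·BA·CB·BBB·BA·BA·CB·BBB·BA
    A ↦ CB
    B ↦ BA
    C ↦ BBB

A->CB, B->BA, C->BBB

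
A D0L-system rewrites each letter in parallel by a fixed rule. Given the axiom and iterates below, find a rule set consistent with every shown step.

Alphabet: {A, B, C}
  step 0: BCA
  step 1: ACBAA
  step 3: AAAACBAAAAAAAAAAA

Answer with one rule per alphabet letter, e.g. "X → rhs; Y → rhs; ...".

  step 0 ⇒ step 1: BCA ⇒ A·CB·AA
    A ↦ AA
    B ↦ A
    C ↦ CB

A->AA, B->A, C->CB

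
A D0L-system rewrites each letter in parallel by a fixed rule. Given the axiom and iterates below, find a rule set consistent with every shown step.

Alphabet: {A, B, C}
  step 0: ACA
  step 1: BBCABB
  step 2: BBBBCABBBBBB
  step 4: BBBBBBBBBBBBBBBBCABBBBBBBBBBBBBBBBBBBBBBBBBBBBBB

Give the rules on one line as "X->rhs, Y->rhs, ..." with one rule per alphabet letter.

  step 1 ⇒ step 2: BBCABB ⇒ BB·BB·CA·BB·BB·BB
    A ↦ BB
    B ↦ BB
    C ↦ CA

A->BB, B->BB, C->CA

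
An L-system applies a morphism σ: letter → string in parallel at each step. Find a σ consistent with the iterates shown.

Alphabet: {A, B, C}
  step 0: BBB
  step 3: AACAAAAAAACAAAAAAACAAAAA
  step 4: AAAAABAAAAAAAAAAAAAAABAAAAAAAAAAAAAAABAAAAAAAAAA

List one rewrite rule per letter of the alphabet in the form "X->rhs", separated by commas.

  step 3 ⇒ step 4: AACAAAAAAACAAAAAAACAAAAA ⇒ AA·AA·AB·AA·AA·AA·AA·AA·AA·AA·AB·AA·AA·AA·AA·AA·AA·AA·AB·AA·AA·AA·AA·AA
    A ↦ AA
    C ↦ AB
    B ↦ CA  (constrained at step 0)

A->AA, B->CA, C->AB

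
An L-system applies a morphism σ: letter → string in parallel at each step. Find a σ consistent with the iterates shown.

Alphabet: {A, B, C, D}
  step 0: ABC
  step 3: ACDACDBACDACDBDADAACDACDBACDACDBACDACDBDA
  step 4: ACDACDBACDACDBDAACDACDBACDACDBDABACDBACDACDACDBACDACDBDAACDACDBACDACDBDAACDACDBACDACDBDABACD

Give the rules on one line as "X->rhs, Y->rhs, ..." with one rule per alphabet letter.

  step 3 ⇒ step 4: ACDACDBACDACDBDADAACDACDBACDACDBACDACDBDA ⇒ ACD·ACD·B·ACD·ACD·B·DA·ACD·ACD·B·ACD·ACD·B·DA·B·ACD·B·ACD·ACD·ACD·B·ACD·ACD·B·DA·ACD·ACD·B·ACD·ACD·B·DA·ACD·ACD·B·ACD·ACD·B·DA·B·ACD
    A ↦ ACD
    B ↦ DA
    C ↦ ACD
    D ↦ B

A->ACD, B->DA, C->ACD, D->B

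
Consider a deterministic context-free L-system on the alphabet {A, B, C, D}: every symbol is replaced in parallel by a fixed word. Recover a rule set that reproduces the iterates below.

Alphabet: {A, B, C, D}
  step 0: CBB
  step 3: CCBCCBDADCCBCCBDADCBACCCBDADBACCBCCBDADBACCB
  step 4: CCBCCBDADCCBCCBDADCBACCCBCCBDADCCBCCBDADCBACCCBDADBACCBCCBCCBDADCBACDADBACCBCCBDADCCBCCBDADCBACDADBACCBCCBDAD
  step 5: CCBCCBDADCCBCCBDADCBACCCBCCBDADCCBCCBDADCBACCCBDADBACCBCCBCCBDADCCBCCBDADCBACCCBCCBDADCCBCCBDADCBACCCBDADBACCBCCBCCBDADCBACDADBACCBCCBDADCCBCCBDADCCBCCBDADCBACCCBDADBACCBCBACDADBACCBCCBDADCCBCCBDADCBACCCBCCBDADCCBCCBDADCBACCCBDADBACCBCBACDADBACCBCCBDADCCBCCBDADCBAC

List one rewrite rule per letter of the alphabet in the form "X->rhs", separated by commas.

A->BA, B->DAD, C->CCB, D->C

  step 4 ⇒ step 5: CCBCCBDADCCBCCBDADCBACCCBCCBDADCCBCCBDADCBACCCBDADBACCBCCBCCBDADCBACDADBACCBCCBDADCCBCCBDADCBACDADBACCBCCBDAD ⇒ CCB·CCB·DAD·CCB·CCB·DAD·C·BA·C·CCB·CCB·DAD·CCB·CCB·DAD·C·BA·C·CCB·DAD·BA·CCB·CCB·CCB·DAD·CCB·CCB·DAD·C·BA·C·CCB·CCB·DAD·CCB·CCB·DAD·C·BA·C·CCB·DAD·BA·CCB·CCB·CCB·DAD·C·BA·C·DAD·BA·CCB·CCB·DAD·CCB·CCB·DAD·CCB·CCB·DAD·C·BA·C·CCB·DAD·BA·CCB·C·BA·C·DAD·BA·CCB·CCB·DAD·CCB·CCB·DAD·C·BA·C·CCB·CCB·DAD·CCB·CCB·DAD·C·BA·C·CCB·DAD·BA·CCB·C·BA·C·DAD·BA·CCB·CCB·DAD·CCB·CCB·DAD·C·BA·C
    A ↦ BA
    B ↦ DAD
    C ↦ CCB
    D ↦ C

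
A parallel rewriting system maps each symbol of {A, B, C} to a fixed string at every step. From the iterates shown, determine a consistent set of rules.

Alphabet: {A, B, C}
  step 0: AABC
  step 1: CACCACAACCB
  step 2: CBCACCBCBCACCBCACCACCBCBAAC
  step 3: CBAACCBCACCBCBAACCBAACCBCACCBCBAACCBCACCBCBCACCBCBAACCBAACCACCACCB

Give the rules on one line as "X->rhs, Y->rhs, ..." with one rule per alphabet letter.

  step 2 ⇒ step 3: CBCACCBCBCACCBCACCACCBCBAAC ⇒ CB·AAC·CB·CAC·CB·CB·AAC·CB·AAC·CB·CAC·CB·CB·AAC·CB·CAC·CB·CB·CAC·CB·CB·AAC·CB·AAC·CAC·CAC·CB
    A ↦ CAC
    B ↦ AAC
    C ↦ CB

A->CAC, B->AAC, C->CB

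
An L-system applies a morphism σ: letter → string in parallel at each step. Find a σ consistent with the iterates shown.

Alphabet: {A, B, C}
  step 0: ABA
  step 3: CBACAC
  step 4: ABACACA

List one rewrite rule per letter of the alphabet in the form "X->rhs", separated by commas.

A->C, B->BA, C->A

  step 3 ⇒ step 4: CBACAC ⇒ A·BA·C·A·C·A
    A ↦ C
    B ↦ BA
    C ↦ A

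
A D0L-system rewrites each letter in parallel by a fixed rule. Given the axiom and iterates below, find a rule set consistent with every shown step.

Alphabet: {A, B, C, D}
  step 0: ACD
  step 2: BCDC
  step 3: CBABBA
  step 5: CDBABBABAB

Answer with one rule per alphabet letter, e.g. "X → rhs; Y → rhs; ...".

  step 2 ⇒ step 3: BCDC ⇒ C·BA·B·BA
    B ↦ C
    C ↦ BA
    D ↦ B
    A ↦ D  (constrained at step 0)

A->D, B->C, C->BA, D->B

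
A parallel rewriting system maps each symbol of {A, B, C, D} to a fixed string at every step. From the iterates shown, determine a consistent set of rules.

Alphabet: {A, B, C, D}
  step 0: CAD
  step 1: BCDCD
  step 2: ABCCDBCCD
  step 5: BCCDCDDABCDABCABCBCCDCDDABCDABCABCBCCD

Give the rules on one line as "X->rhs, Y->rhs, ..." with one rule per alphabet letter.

A->D, B->A, C->BC, D->CD

  step 1 ⇒ step 2: BCDCD ⇒ A·BC·CD·BC·CD
    B ↦ A
    C ↦ BC
    D ↦ CD
  step 0 ⇒ step 1: CAD ⇒ BC·D·CD
    A ↦ D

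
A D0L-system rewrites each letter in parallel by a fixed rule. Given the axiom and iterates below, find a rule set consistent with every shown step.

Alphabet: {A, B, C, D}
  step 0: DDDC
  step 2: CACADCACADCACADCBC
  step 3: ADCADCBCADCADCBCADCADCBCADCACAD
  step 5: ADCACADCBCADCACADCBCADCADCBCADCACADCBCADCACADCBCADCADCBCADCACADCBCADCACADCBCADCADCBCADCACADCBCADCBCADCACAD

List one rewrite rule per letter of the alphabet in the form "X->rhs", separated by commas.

A->C, B->CAC, C->AD, D->BC

  step 2 ⇒ step 3: CACADCACADCACADCBC ⇒ AD·C·AD·C·BC·AD·C·AD·C·BC·AD·C·AD·C·BC·AD·CAC·AD
    A ↦ C
    B ↦ CAC
    C ↦ AD
    D ↦ BC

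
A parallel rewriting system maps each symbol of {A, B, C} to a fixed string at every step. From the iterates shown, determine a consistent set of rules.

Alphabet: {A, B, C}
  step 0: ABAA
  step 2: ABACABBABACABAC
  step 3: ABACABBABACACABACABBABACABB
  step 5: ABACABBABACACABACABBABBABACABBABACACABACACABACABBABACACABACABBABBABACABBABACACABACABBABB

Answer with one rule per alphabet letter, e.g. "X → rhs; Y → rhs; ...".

  step 2 ⇒ step 3: ABACABBABACABAC ⇒ AB·AC·AB·B·AB·AC·AC·AB·AC·AB·B·AB·AC·AB·B
    A ↦ AB
    B ↦ AC
    C ↦ B

A->AB, B->AC, C->B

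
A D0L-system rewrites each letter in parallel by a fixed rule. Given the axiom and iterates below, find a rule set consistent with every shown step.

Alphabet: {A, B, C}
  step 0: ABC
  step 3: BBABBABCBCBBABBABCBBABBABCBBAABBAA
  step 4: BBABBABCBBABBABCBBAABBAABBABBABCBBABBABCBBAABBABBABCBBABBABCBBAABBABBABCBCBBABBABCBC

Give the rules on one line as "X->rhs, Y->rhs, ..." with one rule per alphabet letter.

A->BC, B->BBA, C->A

  step 3 ⇒ step 4: BBABBABCBCBBABBABCBBABBABCBBAABBAA ⇒ BBA·BBA·BC·BBA·BBA·BC·BBA·A·BBA·A·BBA·BBA·BC·BBA·BBA·BC·BBA·A·BBA·BBA·BC·BBA·BBA·BC·BBA·A·BBA·BBA·BC·BC·BBA·BBA·BC·BC
    A ↦ BC
    B ↦ BBA
    C ↦ A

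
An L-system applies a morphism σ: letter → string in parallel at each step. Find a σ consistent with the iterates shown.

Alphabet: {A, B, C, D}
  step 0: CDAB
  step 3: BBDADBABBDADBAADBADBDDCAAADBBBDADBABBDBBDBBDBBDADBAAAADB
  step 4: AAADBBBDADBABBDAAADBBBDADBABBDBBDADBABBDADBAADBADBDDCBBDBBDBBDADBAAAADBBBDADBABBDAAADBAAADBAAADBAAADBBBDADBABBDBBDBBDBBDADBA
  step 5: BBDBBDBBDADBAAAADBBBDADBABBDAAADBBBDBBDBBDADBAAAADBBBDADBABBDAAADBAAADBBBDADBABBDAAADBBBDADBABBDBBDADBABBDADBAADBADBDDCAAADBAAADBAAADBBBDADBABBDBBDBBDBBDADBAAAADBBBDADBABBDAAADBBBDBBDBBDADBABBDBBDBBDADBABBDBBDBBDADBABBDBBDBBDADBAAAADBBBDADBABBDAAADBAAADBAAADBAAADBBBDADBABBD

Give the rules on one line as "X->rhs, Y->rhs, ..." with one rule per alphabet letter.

  step 4 ⇒ step 5: AAADBBBDADBABBDAAADBBBDADBABBDBBDADBABBDADBAADBADBDDCBBDBBDBBDADBAAAADBBBDADBABBDAAADBAAADBAAADBAAADBBBDADBABBDBBDBBDBBDADBA ⇒ BBD·BBD·BBD·ADB·A·A·A·ADB·BBD·ADB·A·BBD·A·A·ADB·BBD·BBD·BBD·ADB·A·A·A·ADB·BBD·ADB·A·BBD·A·A·ADB·A·A·ADB·BBD·ADB·A·BBD·A·A·ADB·BBD·ADB·A·BBD·BBD·ADB·A·BBD·ADB·A·ADB·ADB·DDC·A·A·ADB·A·A·ADB·A·A·ADB·BBD·ADB·A·BBD·BBD·BBD·BBD·ADB·A·A·A·ADB·BBD·ADB·A·BBD·A·A·ADB·BBD·BBD·BBD·ADB·A·BBD·BBD·BBD·ADB·A·BBD·BBD·BBD·ADB·A·BBD·BBD·BBD·ADB·A·A·A·ADB·BBD·ADB·A·BBD·A·A·ADB·A·A·ADB·A·A·ADB·A·A·ADB·BBD·ADB·A·BBD
    A ↦ BBD
    B ↦ A
    C ↦ DDC
    D ↦ ADB

A->BBD, B->A, C->DDC, D->ADB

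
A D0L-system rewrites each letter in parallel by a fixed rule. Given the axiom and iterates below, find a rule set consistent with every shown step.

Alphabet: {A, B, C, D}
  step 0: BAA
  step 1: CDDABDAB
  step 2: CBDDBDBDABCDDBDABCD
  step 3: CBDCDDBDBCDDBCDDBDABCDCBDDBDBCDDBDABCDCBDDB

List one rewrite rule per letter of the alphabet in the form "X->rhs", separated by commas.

A->DAB, B->CD, C->CBD, D->DB

  step 2 ⇒ step 3: CBDDBDBDABCDDBDABCD ⇒ CBD·CD·DB·DB·CD·DB·CD·DB·DAB·CD·CBD·DB·DB·CD·DB·DAB·CD·CBD·DB
    A ↦ DAB
    B ↦ CD
    C ↦ CBD
    D ↦ DB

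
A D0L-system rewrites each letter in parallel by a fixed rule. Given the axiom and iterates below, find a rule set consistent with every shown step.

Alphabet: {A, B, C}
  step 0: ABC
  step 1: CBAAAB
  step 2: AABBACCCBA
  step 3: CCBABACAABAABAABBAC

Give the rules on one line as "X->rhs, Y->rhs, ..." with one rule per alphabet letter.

  step 2 ⇒ step 3: AABBACCCBA ⇒ C·C·BA·BA·C·AAB·AAB·AAB·BA·C
    A ↦ C
    B ↦ BA
    C ↦ AAB

A->C, B->BA, C->AAB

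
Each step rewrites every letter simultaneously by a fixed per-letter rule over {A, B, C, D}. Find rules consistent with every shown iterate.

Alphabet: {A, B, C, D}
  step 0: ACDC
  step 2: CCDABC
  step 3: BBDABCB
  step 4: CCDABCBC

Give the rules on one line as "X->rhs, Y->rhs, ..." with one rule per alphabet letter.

  step 3 ⇒ step 4: BBDABCB ⇒ C·C·DA·B·C·B·C
    A ↦ B
    B ↦ C
    C ↦ B
    D ↦ DA

A->B, B->C, C->B, D->DA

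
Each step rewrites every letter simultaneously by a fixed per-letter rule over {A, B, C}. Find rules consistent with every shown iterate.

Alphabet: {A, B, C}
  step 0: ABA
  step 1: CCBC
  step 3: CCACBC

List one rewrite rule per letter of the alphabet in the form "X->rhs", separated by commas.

  step 0 ⇒ step 1: ABA ⇒ C·CB·C
    A ↦ C
    B ↦ CB
    C ↦ A  (constrained at step 1)

A->C, B->CB, C->A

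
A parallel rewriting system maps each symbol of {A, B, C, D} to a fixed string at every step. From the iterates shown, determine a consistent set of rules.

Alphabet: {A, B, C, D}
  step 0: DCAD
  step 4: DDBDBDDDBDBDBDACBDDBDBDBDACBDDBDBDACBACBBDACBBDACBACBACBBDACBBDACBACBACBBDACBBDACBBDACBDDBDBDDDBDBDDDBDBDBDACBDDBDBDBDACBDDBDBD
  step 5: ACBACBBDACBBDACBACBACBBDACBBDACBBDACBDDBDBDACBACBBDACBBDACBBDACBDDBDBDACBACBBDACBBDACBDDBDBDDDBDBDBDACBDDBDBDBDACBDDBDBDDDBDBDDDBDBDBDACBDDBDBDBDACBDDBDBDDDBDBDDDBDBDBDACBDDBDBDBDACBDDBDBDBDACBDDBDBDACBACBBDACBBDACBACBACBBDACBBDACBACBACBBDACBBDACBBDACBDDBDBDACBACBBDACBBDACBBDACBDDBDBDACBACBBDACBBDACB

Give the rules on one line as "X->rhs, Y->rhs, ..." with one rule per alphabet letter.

A->DDB, B->BD, C->D, D->ACB

  step 4 ⇒ step 5: DDBDBDDDBDBDBDACBDDBDBDBDACBDDBDBDACBACBBDACBBDACBACBACBBDACBBDACBACBACBBDACBBDACBBDACBDDBDBDDDBDBDDDBDBDBDACBDDBDBDBDACBDDBDBD ⇒ ACB·ACB·BD·ACB·BD·ACB·ACB·ACB·BD·ACB·BD·ACB·BD·ACB·DDB·D·BD·ACB·ACB·BD·ACB·BD·ACB·BD·ACB·DDB·D·BD·ACB·ACB·BD·ACB·BD·ACB·DDB·D·BD·DDB·D·BD·BD·ACB·DDB·D·BD·BD·ACB·DDB·D·BD·DDB·D·BD·DDB·D·BD·BD·ACB·DDB·D·BD·BD·ACB·DDB·D·BD·DDB·D·BD·DDB·D·BD·BD·ACB·DDB·D·BD·BD·ACB·DDB·D·BD·BD·ACB·DDB·D·BD·ACB·ACB·BD·ACB·BD·ACB·ACB·ACB·BD·ACB·BD·ACB·ACB·ACB·BD·ACB·BD·ACB·BD·ACB·DDB·D·BD·ACB·ACB·BD·ACB·BD·ACB·BD·ACB·DDB·D·BD·ACB·ACB·BD·ACB·BD·ACB
    A ↦ DDB
    B ↦ BD
    C ↦ D
    D ↦ ACB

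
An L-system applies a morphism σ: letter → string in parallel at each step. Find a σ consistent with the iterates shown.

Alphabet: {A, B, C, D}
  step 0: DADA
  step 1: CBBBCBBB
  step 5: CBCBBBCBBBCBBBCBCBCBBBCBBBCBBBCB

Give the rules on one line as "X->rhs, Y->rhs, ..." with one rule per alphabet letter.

A->BB, B->D, C->A, D->CB

  step 0 ⇒ step 1: DADA ⇒ CB·BB·CB·BB
    A ↦ BB
    D ↦ CB
    B ↦ D  (constrained at step 1)
    C ↦ A  (constrained at step 1)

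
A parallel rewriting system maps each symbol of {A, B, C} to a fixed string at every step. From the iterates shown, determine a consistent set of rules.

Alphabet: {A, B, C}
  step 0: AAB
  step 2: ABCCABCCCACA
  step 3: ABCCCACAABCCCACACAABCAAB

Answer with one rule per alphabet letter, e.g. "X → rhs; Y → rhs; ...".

  step 2 ⇒ step 3: ABCCABCCCACA ⇒ AB·CC·CA·CA·AB·CC·CA·CA·CA·AB·CA·AB
    A ↦ AB
    B ↦ CC
    C ↦ CA

A->AB, B->CC, C->CA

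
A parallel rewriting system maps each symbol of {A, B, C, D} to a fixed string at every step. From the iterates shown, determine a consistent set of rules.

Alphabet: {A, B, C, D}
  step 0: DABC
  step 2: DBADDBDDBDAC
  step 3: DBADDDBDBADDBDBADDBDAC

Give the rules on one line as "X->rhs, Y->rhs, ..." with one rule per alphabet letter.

  step 2 ⇒ step 3: DBADDBDDBDAC ⇒ DB·AD·D·DB·DB·AD·DB·DB·AD·DB·D·AC
    A ↦ D
    B ↦ AD
    C ↦ AC
    D ↦ DB

A->D, B->AD, C->AC, D->DB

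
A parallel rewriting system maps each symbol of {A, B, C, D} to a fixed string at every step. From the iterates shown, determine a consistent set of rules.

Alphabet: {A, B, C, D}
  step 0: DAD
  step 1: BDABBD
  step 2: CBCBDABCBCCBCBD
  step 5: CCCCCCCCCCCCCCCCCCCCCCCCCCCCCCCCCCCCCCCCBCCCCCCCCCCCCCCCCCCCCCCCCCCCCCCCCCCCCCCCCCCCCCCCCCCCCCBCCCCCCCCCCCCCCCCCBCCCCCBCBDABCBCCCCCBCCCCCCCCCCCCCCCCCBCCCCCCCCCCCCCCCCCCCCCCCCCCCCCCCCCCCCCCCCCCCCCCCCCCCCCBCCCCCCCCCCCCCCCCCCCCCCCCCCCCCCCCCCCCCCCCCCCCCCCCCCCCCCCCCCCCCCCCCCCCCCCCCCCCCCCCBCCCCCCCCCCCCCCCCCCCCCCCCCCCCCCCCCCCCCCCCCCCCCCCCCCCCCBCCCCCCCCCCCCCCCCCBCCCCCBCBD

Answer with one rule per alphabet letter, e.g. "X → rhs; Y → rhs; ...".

A->AB, B->CBC, C->CCC, D->BD

  step 1 ⇒ step 2: BDABBD ⇒ CBC·BD·AB·CBC·CBC·BD
    A ↦ AB
    B ↦ CBC
    D ↦ BD
    C ↦ CCC  (constrained at step 2)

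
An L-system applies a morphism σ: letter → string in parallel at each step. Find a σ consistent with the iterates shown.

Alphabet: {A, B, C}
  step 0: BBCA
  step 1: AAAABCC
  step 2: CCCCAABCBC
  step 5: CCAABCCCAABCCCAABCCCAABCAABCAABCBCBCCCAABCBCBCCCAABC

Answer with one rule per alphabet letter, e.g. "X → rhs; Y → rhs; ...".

  step 1 ⇒ step 2: AAAABCC ⇒ C·C·C·C·AA·BC·BC
    A ↦ C
    B ↦ AA
    C ↦ BC

A->C, B->AA, C->BC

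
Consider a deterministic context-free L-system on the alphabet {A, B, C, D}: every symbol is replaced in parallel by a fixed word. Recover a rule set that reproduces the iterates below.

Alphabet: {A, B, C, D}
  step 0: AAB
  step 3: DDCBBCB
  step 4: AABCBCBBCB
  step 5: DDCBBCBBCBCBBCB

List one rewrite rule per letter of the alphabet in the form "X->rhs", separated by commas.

A->D, B->CB, C->B, D->A

  step 4 ⇒ step 5: AABCBCBBCB ⇒ D·D·CB·B·CB·B·CB·CB·B·CB
    A ↦ D
    B ↦ CB
    C ↦ B
  step 3 ⇒ step 4: DDCBBCB ⇒ A·A·B·CB·CB·B·CB
    D ↦ A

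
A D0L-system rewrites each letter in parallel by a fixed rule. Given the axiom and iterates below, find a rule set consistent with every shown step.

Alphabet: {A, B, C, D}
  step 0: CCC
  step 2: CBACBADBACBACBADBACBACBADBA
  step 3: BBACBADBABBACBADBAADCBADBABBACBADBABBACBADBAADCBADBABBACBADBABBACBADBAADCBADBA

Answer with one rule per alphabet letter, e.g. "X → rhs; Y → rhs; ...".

  step 2 ⇒ step 3: CBACBADBACBACBADBACBACBADBA ⇒ BBA·CBA·DBA·BBA·CBA·DBA·AD·CBA·DBA·BBA·CBA·DBA·BBA·CBA·DBA·AD·CBA·DBA·BBA·CBA·DBA·BBA·CBA·DBA·AD·CBA·DBA
    A ↦ DBA
    B ↦ CBA
    C ↦ BBA
    D ↦ AD

A->DBA, B->CBA, C->BBA, D->AD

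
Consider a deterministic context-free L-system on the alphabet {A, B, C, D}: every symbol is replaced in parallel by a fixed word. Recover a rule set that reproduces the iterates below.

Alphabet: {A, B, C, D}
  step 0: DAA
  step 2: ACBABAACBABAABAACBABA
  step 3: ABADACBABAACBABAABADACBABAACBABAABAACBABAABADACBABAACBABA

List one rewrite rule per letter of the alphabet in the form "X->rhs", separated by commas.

  step 2 ⇒ step 3: ACBABAACBABAABAACBABA ⇒ ABA·D·ACB·ABA·ACB·ABA·ABA·D·ACB·ABA·ACB·ABA·ABA·ACB·ABA·ABA·D·ACB·ABA·ACB·ABA
    A ↦ ABA
    B ↦ ACB
    C ↦ D
    D ↦ B  (constrained at step 0)

A->ABA, B->ACB, C->D, D->B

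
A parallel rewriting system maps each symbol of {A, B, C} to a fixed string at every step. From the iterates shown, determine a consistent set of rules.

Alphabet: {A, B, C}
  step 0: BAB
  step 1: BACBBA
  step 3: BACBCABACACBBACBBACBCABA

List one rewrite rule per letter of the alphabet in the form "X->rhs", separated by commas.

  step 0 ⇒ step 1: BAB ⇒ BA·CB·BA
    A ↦ CB
    B ↦ BA
    C ↦ CA  (constrained at step 1)

A->CB, B->BA, C->CA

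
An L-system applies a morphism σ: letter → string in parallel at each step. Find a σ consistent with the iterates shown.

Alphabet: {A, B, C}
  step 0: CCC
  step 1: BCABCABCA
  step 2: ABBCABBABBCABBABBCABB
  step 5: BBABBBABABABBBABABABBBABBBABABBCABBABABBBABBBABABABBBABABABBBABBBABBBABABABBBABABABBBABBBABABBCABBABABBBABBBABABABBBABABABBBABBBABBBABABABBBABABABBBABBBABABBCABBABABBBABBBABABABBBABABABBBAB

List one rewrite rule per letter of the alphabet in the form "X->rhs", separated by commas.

  step 1 ⇒ step 2: BCABCABCA ⇒ AB·BCA·BB·AB·BCA·BB·AB·BCA·BB
    A ↦ BB
    B ↦ AB
    C ↦ BCA

A->BB, B->AB, C->BCA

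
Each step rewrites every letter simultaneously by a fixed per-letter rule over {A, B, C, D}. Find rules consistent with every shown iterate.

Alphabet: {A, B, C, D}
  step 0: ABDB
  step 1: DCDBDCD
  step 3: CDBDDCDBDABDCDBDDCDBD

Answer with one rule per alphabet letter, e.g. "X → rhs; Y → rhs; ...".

A->D, B->CD, C->A, D->BD

  step 0 ⇒ step 1: ABDB ⇒ D·CD·BD·CD
    A ↦ D
    B ↦ CD
    D ↦ BD
    C ↦ A  (constrained at step 1)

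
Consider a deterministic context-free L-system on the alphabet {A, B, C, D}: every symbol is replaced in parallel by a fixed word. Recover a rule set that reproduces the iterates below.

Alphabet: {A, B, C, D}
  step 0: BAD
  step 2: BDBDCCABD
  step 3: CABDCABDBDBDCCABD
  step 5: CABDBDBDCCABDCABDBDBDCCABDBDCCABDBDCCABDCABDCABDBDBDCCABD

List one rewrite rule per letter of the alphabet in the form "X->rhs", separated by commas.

A->C, B->C, C->BD, D->ABD

  step 2 ⇒ step 3: BDBDCCABD ⇒ C·ABD·C·ABD·BD·BD·C·C·ABD
    A ↦ C
    B ↦ C
    C ↦ BD
    D ↦ ABD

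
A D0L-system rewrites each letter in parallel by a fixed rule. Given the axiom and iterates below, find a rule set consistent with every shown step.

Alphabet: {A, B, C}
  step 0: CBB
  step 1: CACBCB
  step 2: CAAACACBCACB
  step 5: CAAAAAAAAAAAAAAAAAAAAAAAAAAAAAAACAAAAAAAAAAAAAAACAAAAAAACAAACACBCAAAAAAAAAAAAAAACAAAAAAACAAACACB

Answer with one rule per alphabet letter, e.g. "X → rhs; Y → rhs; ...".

  step 1 ⇒ step 2: CACBCB ⇒ CA·AA·CA·CB·CA·CB
    A ↦ AA
    B ↦ CB
    C ↦ CA

A->AA, B->CB, C->CA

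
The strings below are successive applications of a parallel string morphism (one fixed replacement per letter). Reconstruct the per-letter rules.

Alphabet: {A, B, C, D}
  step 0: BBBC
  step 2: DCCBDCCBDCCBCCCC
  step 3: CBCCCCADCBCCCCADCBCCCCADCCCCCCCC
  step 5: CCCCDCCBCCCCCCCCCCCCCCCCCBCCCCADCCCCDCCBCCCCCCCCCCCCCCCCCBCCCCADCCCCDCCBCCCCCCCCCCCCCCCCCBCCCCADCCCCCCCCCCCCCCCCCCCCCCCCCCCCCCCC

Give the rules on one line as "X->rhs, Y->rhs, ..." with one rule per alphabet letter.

  step 2 ⇒ step 3: DCCBDCCBDCCBCCCC ⇒ CB·CC·CC·AD·CB·CC·CC·AD·CB·CC·CC·AD·CC·CC·CC·CC
    B ↦ AD
    C ↦ CC
    D ↦ CB
    A ↦ DC  (constrained at step 3)

A->DC, B->AD, C->CC, D->CB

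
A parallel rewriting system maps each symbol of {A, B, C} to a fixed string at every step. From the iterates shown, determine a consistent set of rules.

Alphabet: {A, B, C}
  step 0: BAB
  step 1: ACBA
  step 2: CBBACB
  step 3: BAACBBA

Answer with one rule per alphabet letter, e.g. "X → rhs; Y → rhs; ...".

  step 2 ⇒ step 3: CBBACB ⇒ B·A·A·CB·B·A
    A ↦ CB
    B ↦ A
    C ↦ B

A->CB, B->A, C->B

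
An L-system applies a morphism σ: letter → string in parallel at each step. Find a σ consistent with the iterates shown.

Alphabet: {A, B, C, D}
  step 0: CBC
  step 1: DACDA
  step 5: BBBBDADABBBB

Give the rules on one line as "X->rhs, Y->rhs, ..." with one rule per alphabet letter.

A->B, B->C, C->DA, D->B

  step 0 ⇒ step 1: CBC ⇒ DA·C·DA
    B ↦ C
    C ↦ DA
    A ↦ B  (constrained at step 1)
    D ↦ B  (constrained at step 1)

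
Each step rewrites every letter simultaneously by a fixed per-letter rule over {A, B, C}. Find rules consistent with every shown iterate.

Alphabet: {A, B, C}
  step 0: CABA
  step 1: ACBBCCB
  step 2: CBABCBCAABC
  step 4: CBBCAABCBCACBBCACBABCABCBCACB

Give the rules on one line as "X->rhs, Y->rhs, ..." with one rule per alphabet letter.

A->CB, B->BC, C->A

  step 1 ⇒ step 2: ACBBCCB ⇒ CB·A·BC·BC·A·A·BC
    A ↦ CB
    B ↦ BC
    C ↦ A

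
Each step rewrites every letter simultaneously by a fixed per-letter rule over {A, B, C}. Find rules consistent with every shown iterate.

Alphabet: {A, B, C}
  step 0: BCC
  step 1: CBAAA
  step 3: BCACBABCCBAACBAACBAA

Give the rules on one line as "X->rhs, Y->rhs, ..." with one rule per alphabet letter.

A->BC, B->CBA, C->A

  step 0 ⇒ step 1: BCC ⇒ CBA·A·A
    B ↦ CBA
    C ↦ A
    A ↦ BC  (constrained at step 1)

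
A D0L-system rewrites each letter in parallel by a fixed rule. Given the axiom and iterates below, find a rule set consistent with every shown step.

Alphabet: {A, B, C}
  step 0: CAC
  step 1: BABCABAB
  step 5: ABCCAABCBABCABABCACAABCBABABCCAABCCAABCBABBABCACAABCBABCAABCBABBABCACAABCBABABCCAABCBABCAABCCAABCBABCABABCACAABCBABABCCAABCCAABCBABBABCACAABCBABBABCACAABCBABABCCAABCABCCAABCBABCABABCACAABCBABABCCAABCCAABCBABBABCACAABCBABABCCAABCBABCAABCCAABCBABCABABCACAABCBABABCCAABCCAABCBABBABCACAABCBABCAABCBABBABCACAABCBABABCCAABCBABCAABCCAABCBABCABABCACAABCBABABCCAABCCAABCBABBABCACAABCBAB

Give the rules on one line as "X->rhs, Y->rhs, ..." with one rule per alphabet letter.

A->CA, B->ABC, C->BAB

  step 0 ⇒ step 1: CAC ⇒ BAB·CA·BAB
    A ↦ CA
    C ↦ BAB
    B ↦ ABC  (constrained at step 1)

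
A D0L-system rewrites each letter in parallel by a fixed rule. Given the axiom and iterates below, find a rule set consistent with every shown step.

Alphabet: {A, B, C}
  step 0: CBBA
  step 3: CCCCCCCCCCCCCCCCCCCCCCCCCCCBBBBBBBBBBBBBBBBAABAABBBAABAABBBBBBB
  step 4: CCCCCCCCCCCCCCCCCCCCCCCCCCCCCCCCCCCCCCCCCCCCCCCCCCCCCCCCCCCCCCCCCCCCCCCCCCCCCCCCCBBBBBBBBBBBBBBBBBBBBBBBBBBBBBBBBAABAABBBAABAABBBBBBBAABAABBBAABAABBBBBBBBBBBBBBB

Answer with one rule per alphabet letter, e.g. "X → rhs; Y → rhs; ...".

A->AAB, B->BB, C->CCC

  step 3 ⇒ step 4: CCCCCCCCCCCCCCCCCCCCCCCCCCCBBBBBBBBBBBBBBBBAABAABBBAABAABBBBBBB ⇒ CCC·CCC·CCC·CCC·CCC·CCC·CCC·CCC·CCC·CCC·CCC·CCC·CCC·CCC·CCC·CCC·CCC·CCC·CCC·CCC·CCC·CCC·CCC·CCC·CCC·CCC·CCC·BB·BB·BB·BB·BB·BB·BB·BB·BB·BB·BB·BB·BB·BB·BB·BB·AAB·AAB·BB·AAB·AAB·BB·BB·BB·AAB·AAB·BB·AAB·AAB·BB·BB·BB·BB·BB·BB·BB
    A ↦ AAB
    B ↦ BB
    C ↦ CCC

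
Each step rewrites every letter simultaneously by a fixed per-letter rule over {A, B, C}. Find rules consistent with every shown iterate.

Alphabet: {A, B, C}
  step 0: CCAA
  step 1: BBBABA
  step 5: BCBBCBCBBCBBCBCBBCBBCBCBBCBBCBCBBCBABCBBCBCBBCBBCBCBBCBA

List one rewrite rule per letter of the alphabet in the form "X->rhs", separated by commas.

  step 0 ⇒ step 1: CCAA ⇒ B·B·BA·BA
    A ↦ BA
    C ↦ B
    B ↦ BC  (constrained at step 1)

A->BA, B->BC, C->B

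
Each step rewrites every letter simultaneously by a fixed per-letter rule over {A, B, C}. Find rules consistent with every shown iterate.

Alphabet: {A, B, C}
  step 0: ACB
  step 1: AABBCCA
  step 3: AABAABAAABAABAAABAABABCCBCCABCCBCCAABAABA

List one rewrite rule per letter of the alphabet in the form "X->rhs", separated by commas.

A->AAB, B->A, C->BCC

  step 0 ⇒ step 1: ACB ⇒ AAB·BCC·A
    A ↦ AAB
    B ↦ A
    C ↦ BCC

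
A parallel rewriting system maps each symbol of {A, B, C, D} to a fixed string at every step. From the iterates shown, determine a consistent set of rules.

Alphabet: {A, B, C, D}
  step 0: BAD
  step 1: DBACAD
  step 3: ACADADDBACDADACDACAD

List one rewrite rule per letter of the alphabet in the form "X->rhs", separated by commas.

  step 0 ⇒ step 1: BAD ⇒ DB·AC·AD
    A ↦ AC
    B ↦ DB
    D ↦ AD
    C ↦ D  (constrained at step 1)

A->AC, B->DB, C->D, D->AD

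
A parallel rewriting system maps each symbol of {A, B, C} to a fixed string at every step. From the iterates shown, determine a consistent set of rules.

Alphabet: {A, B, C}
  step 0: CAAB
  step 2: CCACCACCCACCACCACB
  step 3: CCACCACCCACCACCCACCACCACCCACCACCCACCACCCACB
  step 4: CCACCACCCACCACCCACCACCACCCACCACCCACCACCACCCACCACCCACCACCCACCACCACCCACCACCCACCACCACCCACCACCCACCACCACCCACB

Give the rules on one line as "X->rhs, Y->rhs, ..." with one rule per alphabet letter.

  step 3 ⇒ step 4: CCACCACCCACCACCCACCACCACCCACCACCCACCACCCACB ⇒ CCA·CCA·C·CCA·CCA·C·CCA·CCA·CCA·C·CCA·CCA·C·CCA·CCA·CCA·C·CCA·CCA·C·CCA·CCA·C·CCA·CCA·CCA·C·CCA·CCA·C·CCA·CCA·CCA·C·CCA·CCA·C·CCA·CCA·CCA·C·CCA·CB
    A ↦ C
    B ↦ CB
    C ↦ CCA

A->C, B->CB, C->CCA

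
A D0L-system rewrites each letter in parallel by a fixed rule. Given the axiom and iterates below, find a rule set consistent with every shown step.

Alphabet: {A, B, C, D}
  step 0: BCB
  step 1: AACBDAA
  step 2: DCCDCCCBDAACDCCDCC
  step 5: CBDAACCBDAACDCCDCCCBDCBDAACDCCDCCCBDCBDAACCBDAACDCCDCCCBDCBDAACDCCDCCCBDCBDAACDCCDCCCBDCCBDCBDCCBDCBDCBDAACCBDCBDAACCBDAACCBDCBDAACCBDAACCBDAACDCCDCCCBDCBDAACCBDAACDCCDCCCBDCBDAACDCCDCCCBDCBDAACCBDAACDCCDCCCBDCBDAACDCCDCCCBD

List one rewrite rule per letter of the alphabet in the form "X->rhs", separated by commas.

  step 1 ⇒ step 2: AACBDAA ⇒ DCC·DCC·CBD·AA·C·DCC·DCC
    A ↦ DCC
    B ↦ AA
    C ↦ CBD
    D ↦ C

A->DCC, B->AA, C->CBD, D->C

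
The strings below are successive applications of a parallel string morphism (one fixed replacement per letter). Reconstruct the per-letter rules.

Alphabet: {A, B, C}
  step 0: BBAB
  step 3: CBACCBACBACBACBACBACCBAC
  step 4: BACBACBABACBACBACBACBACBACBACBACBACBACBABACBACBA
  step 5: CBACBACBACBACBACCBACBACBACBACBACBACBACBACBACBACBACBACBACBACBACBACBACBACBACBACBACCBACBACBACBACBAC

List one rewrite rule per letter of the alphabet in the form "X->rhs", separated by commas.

  step 4 ⇒ step 5: BACBACBABACBACBACBACBACBACBACBACBACBACBABACBACBA ⇒ C·BAC·BA·C·BAC·BA·C·BAC·C·BAC·BA·C·BAC·BA·C·BAC·BA·C·BAC·BA·C·BAC·BA·C·BAC·BA·C·BAC·BA·C·BAC·BA·C·BAC·BA·C·BAC·BA·C·BAC·C·BAC·BA·C·BAC·BA·C·BAC
    A ↦ BAC
    B ↦ C
    C ↦ BA

A->BAC, B->C, C->BA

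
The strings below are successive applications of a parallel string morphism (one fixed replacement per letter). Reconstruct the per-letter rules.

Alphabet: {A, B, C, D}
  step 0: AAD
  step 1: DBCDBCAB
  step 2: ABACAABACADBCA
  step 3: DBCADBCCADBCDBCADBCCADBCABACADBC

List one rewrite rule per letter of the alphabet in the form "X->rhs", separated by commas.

  step 2 ⇒ step 3: ABACAABACADBCA ⇒ DBC·A·DBC·CA·DBC·DBC·A·DBC·CA·DBC·AB·A·CA·DBC
    A ↦ DBC
    B ↦ A
    C ↦ CA
    D ↦ AB

A->DBC, B->A, C->CA, D->AB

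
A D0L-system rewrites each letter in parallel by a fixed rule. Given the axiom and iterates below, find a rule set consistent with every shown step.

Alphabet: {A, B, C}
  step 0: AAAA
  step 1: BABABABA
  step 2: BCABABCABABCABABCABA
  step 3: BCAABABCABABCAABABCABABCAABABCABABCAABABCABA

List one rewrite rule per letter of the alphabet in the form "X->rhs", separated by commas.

A->BA, B->BCA, C->A

  step 2 ⇒ step 3: BCABABCABABCABABCABA ⇒ BCA·A·BA·BCA·BA·BCA·A·BA·BCA·BA·BCA·A·BA·BCA·BA·BCA·A·BA·BCA·BA
    A ↦ BA
    B ↦ BCA
    C ↦ A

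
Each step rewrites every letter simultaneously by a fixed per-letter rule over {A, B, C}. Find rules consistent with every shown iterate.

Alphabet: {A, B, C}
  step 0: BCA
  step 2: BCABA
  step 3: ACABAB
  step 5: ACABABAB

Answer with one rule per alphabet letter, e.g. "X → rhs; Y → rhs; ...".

A->B, B->A, C->CA

  step 2 ⇒ step 3: BCABA ⇒ A·CA·B·A·B
    A ↦ B
    B ↦ A
    C ↦ CA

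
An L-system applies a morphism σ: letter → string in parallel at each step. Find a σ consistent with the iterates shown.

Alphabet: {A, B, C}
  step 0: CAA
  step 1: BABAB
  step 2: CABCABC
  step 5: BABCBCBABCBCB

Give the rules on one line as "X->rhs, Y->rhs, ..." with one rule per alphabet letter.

  step 1 ⇒ step 2: BABAB ⇒ C·AB·C·AB·C
    A ↦ AB
    B ↦ C
  step 0 ⇒ step 1: CAA ⇒ B·AB·AB
    C ↦ B

A->AB, B->C, C->B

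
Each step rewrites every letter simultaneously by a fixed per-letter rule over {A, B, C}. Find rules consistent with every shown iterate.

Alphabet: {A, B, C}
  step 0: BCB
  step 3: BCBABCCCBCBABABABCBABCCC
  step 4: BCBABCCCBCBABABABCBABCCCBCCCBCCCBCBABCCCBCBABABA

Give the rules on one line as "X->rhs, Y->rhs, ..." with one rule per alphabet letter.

A->CC, B->BC, C->BA

  step 3 ⇒ step 4: BCBABCCCBCBABABABCBABCCC ⇒ BC·BA·BC·CC·BC·BA·BA·BA·BC·BA·BC·CC·BC·CC·BC·CC·BC·BA·BC·CC·BC·BA·BA·BA
    A ↦ CC
    B ↦ BC
    C ↦ BA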